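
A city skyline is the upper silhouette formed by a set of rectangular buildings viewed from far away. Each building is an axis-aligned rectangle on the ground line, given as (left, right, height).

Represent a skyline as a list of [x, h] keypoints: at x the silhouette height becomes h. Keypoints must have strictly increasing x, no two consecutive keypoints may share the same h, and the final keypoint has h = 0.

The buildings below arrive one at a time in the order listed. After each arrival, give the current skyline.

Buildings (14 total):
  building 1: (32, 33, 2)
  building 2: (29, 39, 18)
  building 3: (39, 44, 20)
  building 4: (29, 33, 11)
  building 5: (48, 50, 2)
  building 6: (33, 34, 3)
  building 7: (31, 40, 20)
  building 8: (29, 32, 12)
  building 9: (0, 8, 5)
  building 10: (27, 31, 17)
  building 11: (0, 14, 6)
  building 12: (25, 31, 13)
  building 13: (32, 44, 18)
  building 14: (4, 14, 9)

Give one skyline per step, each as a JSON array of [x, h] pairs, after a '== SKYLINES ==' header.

== SKYLINES ==
[[32,2],[33,0]]
[[29,18],[39,0]]
[[29,18],[39,20],[44,0]]
[[29,18],[39,20],[44,0]]
[[29,18],[39,20],[44,0],[48,2],[50,0]]
[[29,18],[39,20],[44,0],[48,2],[50,0]]
[[29,18],[31,20],[44,0],[48,2],[50,0]]
[[29,18],[31,20],[44,0],[48,2],[50,0]]
[[0,5],[8,0],[29,18],[31,20],[44,0],[48,2],[50,0]]
[[0,5],[8,0],[27,17],[29,18],[31,20],[44,0],[48,2],[50,0]]
[[0,6],[14,0],[27,17],[29,18],[31,20],[44,0],[48,2],[50,0]]
[[0,6],[14,0],[25,13],[27,17],[29,18],[31,20],[44,0],[48,2],[50,0]]
[[0,6],[14,0],[25,13],[27,17],[29,18],[31,20],[44,0],[48,2],[50,0]]
[[0,6],[4,9],[14,0],[25,13],[27,17],[29,18],[31,20],[44,0],[48,2],[50,0]]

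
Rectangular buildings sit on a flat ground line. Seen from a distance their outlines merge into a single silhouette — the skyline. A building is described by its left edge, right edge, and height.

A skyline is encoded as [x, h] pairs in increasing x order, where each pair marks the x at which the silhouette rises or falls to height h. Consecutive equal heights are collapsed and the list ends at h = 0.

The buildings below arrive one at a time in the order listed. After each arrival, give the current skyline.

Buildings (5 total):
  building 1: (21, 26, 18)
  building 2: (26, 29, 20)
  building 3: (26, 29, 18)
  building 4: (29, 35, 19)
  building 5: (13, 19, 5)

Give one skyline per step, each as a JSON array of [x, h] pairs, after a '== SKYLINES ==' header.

== SKYLINES ==
[[21,18],[26,0]]
[[21,18],[26,20],[29,0]]
[[21,18],[26,20],[29,0]]
[[21,18],[26,20],[29,19],[35,0]]
[[13,5],[19,0],[21,18],[26,20],[29,19],[35,0]]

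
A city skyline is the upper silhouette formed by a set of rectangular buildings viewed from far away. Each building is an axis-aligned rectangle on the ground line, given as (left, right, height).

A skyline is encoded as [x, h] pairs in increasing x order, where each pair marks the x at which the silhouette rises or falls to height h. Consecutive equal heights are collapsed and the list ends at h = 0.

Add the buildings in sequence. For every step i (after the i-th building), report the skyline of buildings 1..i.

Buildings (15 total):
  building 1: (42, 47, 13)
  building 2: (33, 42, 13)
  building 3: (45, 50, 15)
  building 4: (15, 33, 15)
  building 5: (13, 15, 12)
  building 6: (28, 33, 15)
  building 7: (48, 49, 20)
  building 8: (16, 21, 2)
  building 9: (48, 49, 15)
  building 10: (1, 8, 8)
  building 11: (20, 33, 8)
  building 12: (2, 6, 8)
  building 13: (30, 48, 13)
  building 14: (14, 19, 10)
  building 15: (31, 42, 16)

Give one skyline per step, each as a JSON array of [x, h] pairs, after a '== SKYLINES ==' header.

== SKYLINES ==
[[42,13],[47,0]]
[[33,13],[47,0]]
[[33,13],[45,15],[50,0]]
[[15,15],[33,13],[45,15],[50,0]]
[[13,12],[15,15],[33,13],[45,15],[50,0]]
[[13,12],[15,15],[33,13],[45,15],[50,0]]
[[13,12],[15,15],[33,13],[45,15],[48,20],[49,15],[50,0]]
[[13,12],[15,15],[33,13],[45,15],[48,20],[49,15],[50,0]]
[[13,12],[15,15],[33,13],[45,15],[48,20],[49,15],[50,0]]
[[1,8],[8,0],[13,12],[15,15],[33,13],[45,15],[48,20],[49,15],[50,0]]
[[1,8],[8,0],[13,12],[15,15],[33,13],[45,15],[48,20],[49,15],[50,0]]
[[1,8],[8,0],[13,12],[15,15],[33,13],[45,15],[48,20],[49,15],[50,0]]
[[1,8],[8,0],[13,12],[15,15],[33,13],[45,15],[48,20],[49,15],[50,0]]
[[1,8],[8,0],[13,12],[15,15],[33,13],[45,15],[48,20],[49,15],[50,0]]
[[1,8],[8,0],[13,12],[15,15],[31,16],[42,13],[45,15],[48,20],[49,15],[50,0]]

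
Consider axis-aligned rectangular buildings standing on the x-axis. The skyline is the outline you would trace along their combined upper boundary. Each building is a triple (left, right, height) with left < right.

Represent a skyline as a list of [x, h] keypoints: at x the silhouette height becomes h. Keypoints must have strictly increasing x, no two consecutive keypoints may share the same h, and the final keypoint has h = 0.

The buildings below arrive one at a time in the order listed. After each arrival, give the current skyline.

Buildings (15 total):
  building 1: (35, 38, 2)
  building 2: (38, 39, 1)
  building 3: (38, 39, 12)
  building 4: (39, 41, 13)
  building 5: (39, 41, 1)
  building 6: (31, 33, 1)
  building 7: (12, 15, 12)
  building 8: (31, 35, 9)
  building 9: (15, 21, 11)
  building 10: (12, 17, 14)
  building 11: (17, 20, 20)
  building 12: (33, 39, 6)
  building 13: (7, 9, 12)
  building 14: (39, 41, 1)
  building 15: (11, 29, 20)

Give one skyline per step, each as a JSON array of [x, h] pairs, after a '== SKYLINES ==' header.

== SKYLINES ==
[[35,2],[38,0]]
[[35,2],[38,1],[39,0]]
[[35,2],[38,12],[39,0]]
[[35,2],[38,12],[39,13],[41,0]]
[[35,2],[38,12],[39,13],[41,0]]
[[31,1],[33,0],[35,2],[38,12],[39,13],[41,0]]
[[12,12],[15,0],[31,1],[33,0],[35,2],[38,12],[39,13],[41,0]]
[[12,12],[15,0],[31,9],[35,2],[38,12],[39,13],[41,0]]
[[12,12],[15,11],[21,0],[31,9],[35,2],[38,12],[39,13],[41,0]]
[[12,14],[17,11],[21,0],[31,9],[35,2],[38,12],[39,13],[41,0]]
[[12,14],[17,20],[20,11],[21,0],[31,9],[35,2],[38,12],[39,13],[41,0]]
[[12,14],[17,20],[20,11],[21,0],[31,9],[35,6],[38,12],[39,13],[41,0]]
[[7,12],[9,0],[12,14],[17,20],[20,11],[21,0],[31,9],[35,6],[38,12],[39,13],[41,0]]
[[7,12],[9,0],[12,14],[17,20],[20,11],[21,0],[31,9],[35,6],[38,12],[39,13],[41,0]]
[[7,12],[9,0],[11,20],[29,0],[31,9],[35,6],[38,12],[39,13],[41,0]]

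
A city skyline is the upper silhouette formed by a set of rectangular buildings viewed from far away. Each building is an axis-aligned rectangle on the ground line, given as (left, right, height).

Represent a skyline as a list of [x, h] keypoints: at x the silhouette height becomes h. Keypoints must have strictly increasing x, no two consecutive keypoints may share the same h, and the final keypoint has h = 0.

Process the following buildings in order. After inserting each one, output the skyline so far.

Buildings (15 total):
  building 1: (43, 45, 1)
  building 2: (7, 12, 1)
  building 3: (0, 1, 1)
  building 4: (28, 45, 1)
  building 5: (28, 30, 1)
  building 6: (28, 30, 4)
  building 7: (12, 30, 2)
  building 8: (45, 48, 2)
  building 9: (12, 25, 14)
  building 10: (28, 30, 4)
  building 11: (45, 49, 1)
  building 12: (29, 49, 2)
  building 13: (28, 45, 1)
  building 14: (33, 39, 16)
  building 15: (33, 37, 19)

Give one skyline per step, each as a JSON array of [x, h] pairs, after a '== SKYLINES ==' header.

== SKYLINES ==
[[43,1],[45,0]]
[[7,1],[12,0],[43,1],[45,0]]
[[0,1],[1,0],[7,1],[12,0],[43,1],[45,0]]
[[0,1],[1,0],[7,1],[12,0],[28,1],[45,0]]
[[0,1],[1,0],[7,1],[12,0],[28,1],[45,0]]
[[0,1],[1,0],[7,1],[12,0],[28,4],[30,1],[45,0]]
[[0,1],[1,0],[7,1],[12,2],[28,4],[30,1],[45,0]]
[[0,1],[1,0],[7,1],[12,2],[28,4],[30,1],[45,2],[48,0]]
[[0,1],[1,0],[7,1],[12,14],[25,2],[28,4],[30,1],[45,2],[48,0]]
[[0,1],[1,0],[7,1],[12,14],[25,2],[28,4],[30,1],[45,2],[48,0]]
[[0,1],[1,0],[7,1],[12,14],[25,2],[28,4],[30,1],[45,2],[48,1],[49,0]]
[[0,1],[1,0],[7,1],[12,14],[25,2],[28,4],[30,2],[49,0]]
[[0,1],[1,0],[7,1],[12,14],[25,2],[28,4],[30,2],[49,0]]
[[0,1],[1,0],[7,1],[12,14],[25,2],[28,4],[30,2],[33,16],[39,2],[49,0]]
[[0,1],[1,0],[7,1],[12,14],[25,2],[28,4],[30,2],[33,19],[37,16],[39,2],[49,0]]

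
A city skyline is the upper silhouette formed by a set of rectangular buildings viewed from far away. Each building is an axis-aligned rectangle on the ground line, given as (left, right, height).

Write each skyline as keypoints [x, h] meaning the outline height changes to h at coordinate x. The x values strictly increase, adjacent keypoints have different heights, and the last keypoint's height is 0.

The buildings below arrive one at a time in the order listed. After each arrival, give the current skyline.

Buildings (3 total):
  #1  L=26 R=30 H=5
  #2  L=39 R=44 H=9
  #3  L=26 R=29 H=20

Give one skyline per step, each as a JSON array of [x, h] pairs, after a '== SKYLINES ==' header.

== SKYLINES ==
[[26,5],[30,0]]
[[26,5],[30,0],[39,9],[44,0]]
[[26,20],[29,5],[30,0],[39,9],[44,0]]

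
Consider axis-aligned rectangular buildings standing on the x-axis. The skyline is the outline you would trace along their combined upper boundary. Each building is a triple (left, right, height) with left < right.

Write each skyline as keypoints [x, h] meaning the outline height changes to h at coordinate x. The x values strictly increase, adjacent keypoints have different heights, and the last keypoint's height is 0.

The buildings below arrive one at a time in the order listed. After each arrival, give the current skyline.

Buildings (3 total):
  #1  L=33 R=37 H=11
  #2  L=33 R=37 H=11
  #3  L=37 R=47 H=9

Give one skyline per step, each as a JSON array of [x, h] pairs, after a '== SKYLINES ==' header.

== SKYLINES ==
[[33,11],[37,0]]
[[33,11],[37,0]]
[[33,11],[37,9],[47,0]]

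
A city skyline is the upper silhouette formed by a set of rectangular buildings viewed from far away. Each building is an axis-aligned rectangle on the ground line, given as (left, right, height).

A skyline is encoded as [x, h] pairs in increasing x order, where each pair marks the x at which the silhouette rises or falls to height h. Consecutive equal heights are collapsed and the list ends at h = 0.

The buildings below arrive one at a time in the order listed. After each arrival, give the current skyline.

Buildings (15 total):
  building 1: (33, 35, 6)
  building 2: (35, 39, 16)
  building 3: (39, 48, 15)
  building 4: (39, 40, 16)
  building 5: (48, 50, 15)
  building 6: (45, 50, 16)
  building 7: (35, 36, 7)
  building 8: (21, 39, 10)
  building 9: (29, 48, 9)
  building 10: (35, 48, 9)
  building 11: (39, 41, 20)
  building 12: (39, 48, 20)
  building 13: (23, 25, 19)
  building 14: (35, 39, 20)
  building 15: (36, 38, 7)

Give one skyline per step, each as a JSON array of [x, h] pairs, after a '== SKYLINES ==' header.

== SKYLINES ==
[[33,6],[35,0]]
[[33,6],[35,16],[39,0]]
[[33,6],[35,16],[39,15],[48,0]]
[[33,6],[35,16],[40,15],[48,0]]
[[33,6],[35,16],[40,15],[50,0]]
[[33,6],[35,16],[40,15],[45,16],[50,0]]
[[33,6],[35,16],[40,15],[45,16],[50,0]]
[[21,10],[35,16],[40,15],[45,16],[50,0]]
[[21,10],[35,16],[40,15],[45,16],[50,0]]
[[21,10],[35,16],[40,15],[45,16],[50,0]]
[[21,10],[35,16],[39,20],[41,15],[45,16],[50,0]]
[[21,10],[35,16],[39,20],[48,16],[50,0]]
[[21,10],[23,19],[25,10],[35,16],[39,20],[48,16],[50,0]]
[[21,10],[23,19],[25,10],[35,20],[48,16],[50,0]]
[[21,10],[23,19],[25,10],[35,20],[48,16],[50,0]]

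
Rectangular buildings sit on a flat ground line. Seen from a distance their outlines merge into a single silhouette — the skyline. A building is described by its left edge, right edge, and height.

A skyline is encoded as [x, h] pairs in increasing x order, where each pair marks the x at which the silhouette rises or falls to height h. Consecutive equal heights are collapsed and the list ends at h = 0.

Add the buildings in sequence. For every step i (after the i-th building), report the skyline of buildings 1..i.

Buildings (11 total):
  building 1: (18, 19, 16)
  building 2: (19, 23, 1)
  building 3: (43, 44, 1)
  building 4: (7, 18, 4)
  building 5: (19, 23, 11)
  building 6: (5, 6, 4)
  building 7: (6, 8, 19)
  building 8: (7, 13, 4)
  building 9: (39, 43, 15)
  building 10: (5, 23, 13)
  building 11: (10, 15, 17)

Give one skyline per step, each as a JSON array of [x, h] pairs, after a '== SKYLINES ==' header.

== SKYLINES ==
[[18,16],[19,0]]
[[18,16],[19,1],[23,0]]
[[18,16],[19,1],[23,0],[43,1],[44,0]]
[[7,4],[18,16],[19,1],[23,0],[43,1],[44,0]]
[[7,4],[18,16],[19,11],[23,0],[43,1],[44,0]]
[[5,4],[6,0],[7,4],[18,16],[19,11],[23,0],[43,1],[44,0]]
[[5,4],[6,19],[8,4],[18,16],[19,11],[23,0],[43,1],[44,0]]
[[5,4],[6,19],[8,4],[18,16],[19,11],[23,0],[43,1],[44,0]]
[[5,4],[6,19],[8,4],[18,16],[19,11],[23,0],[39,15],[43,1],[44,0]]
[[5,13],[6,19],[8,13],[18,16],[19,13],[23,0],[39,15],[43,1],[44,0]]
[[5,13],[6,19],[8,13],[10,17],[15,13],[18,16],[19,13],[23,0],[39,15],[43,1],[44,0]]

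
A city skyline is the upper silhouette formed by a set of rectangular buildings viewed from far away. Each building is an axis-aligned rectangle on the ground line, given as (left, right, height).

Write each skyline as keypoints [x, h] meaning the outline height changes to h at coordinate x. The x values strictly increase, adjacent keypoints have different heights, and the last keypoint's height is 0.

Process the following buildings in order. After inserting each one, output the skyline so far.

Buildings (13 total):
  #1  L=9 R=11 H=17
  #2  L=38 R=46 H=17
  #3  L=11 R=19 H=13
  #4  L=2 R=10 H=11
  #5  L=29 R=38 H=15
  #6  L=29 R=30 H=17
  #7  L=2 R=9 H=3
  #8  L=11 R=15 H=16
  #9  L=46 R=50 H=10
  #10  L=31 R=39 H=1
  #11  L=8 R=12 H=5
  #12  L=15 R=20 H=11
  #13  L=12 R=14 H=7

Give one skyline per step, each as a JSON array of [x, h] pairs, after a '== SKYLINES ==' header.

== SKYLINES ==
[[9,17],[11,0]]
[[9,17],[11,0],[38,17],[46,0]]
[[9,17],[11,13],[19,0],[38,17],[46,0]]
[[2,11],[9,17],[11,13],[19,0],[38,17],[46,0]]
[[2,11],[9,17],[11,13],[19,0],[29,15],[38,17],[46,0]]
[[2,11],[9,17],[11,13],[19,0],[29,17],[30,15],[38,17],[46,0]]
[[2,11],[9,17],[11,13],[19,0],[29,17],[30,15],[38,17],[46,0]]
[[2,11],[9,17],[11,16],[15,13],[19,0],[29,17],[30,15],[38,17],[46,0]]
[[2,11],[9,17],[11,16],[15,13],[19,0],[29,17],[30,15],[38,17],[46,10],[50,0]]
[[2,11],[9,17],[11,16],[15,13],[19,0],[29,17],[30,15],[38,17],[46,10],[50,0]]
[[2,11],[9,17],[11,16],[15,13],[19,0],[29,17],[30,15],[38,17],[46,10],[50,0]]
[[2,11],[9,17],[11,16],[15,13],[19,11],[20,0],[29,17],[30,15],[38,17],[46,10],[50,0]]
[[2,11],[9,17],[11,16],[15,13],[19,11],[20,0],[29,17],[30,15],[38,17],[46,10],[50,0]]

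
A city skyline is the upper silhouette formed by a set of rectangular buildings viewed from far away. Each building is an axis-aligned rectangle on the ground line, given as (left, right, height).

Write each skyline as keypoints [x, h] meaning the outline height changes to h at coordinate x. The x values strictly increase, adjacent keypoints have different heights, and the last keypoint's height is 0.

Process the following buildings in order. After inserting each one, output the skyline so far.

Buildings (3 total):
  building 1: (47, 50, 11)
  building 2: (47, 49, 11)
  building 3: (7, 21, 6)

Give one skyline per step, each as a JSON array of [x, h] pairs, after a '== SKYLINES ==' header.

== SKYLINES ==
[[47,11],[50,0]]
[[47,11],[50,0]]
[[7,6],[21,0],[47,11],[50,0]]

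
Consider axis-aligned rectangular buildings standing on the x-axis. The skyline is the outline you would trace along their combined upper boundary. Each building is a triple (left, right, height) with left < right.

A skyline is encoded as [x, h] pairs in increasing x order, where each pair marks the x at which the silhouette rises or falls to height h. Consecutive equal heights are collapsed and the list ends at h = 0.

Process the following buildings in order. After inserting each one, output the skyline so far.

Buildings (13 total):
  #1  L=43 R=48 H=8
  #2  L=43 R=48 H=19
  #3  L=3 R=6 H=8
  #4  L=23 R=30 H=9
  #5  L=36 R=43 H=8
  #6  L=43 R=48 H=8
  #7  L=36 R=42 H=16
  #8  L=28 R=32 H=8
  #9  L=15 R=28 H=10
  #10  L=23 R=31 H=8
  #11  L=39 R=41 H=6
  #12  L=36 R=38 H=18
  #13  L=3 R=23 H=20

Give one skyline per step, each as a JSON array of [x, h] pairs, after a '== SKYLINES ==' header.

== SKYLINES ==
[[43,8],[48,0]]
[[43,19],[48,0]]
[[3,8],[6,0],[43,19],[48,0]]
[[3,8],[6,0],[23,9],[30,0],[43,19],[48,0]]
[[3,8],[6,0],[23,9],[30,0],[36,8],[43,19],[48,0]]
[[3,8],[6,0],[23,9],[30,0],[36,8],[43,19],[48,0]]
[[3,8],[6,0],[23,9],[30,0],[36,16],[42,8],[43,19],[48,0]]
[[3,8],[6,0],[23,9],[30,8],[32,0],[36,16],[42,8],[43,19],[48,0]]
[[3,8],[6,0],[15,10],[28,9],[30,8],[32,0],[36,16],[42,8],[43,19],[48,0]]
[[3,8],[6,0],[15,10],[28,9],[30,8],[32,0],[36,16],[42,8],[43,19],[48,0]]
[[3,8],[6,0],[15,10],[28,9],[30,8],[32,0],[36,16],[42,8],[43,19],[48,0]]
[[3,8],[6,0],[15,10],[28,9],[30,8],[32,0],[36,18],[38,16],[42,8],[43,19],[48,0]]
[[3,20],[23,10],[28,9],[30,8],[32,0],[36,18],[38,16],[42,8],[43,19],[48,0]]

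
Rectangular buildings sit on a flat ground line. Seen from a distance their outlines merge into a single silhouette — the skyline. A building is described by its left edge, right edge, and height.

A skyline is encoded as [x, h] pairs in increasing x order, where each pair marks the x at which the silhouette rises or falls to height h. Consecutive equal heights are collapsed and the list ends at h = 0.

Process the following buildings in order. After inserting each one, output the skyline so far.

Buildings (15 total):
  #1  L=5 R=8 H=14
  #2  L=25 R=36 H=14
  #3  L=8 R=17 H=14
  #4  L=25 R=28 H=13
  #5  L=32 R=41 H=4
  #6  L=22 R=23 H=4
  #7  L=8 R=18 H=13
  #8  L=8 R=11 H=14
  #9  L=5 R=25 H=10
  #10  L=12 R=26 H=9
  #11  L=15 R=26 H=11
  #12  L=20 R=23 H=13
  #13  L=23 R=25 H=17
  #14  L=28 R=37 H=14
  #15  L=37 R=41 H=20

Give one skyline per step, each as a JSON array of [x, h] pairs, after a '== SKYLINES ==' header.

== SKYLINES ==
[[5,14],[8,0]]
[[5,14],[8,0],[25,14],[36,0]]
[[5,14],[17,0],[25,14],[36,0]]
[[5,14],[17,0],[25,14],[36,0]]
[[5,14],[17,0],[25,14],[36,4],[41,0]]
[[5,14],[17,0],[22,4],[23,0],[25,14],[36,4],[41,0]]
[[5,14],[17,13],[18,0],[22,4],[23,0],[25,14],[36,4],[41,0]]
[[5,14],[17,13],[18,0],[22,4],[23,0],[25,14],[36,4],[41,0]]
[[5,14],[17,13],[18,10],[25,14],[36,4],[41,0]]
[[5,14],[17,13],[18,10],[25,14],[36,4],[41,0]]
[[5,14],[17,13],[18,11],[25,14],[36,4],[41,0]]
[[5,14],[17,13],[18,11],[20,13],[23,11],[25,14],[36,4],[41,0]]
[[5,14],[17,13],[18,11],[20,13],[23,17],[25,14],[36,4],[41,0]]
[[5,14],[17,13],[18,11],[20,13],[23,17],[25,14],[37,4],[41,0]]
[[5,14],[17,13],[18,11],[20,13],[23,17],[25,14],[37,20],[41,0]]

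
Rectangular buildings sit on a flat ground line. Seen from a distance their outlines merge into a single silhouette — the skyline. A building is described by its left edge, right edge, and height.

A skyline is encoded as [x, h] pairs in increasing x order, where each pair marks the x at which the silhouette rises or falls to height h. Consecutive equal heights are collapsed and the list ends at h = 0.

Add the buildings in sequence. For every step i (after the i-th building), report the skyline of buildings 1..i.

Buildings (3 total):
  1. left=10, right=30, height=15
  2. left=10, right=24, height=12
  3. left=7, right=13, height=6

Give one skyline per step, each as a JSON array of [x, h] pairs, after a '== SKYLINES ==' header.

== SKYLINES ==
[[10,15],[30,0]]
[[10,15],[30,0]]
[[7,6],[10,15],[30,0]]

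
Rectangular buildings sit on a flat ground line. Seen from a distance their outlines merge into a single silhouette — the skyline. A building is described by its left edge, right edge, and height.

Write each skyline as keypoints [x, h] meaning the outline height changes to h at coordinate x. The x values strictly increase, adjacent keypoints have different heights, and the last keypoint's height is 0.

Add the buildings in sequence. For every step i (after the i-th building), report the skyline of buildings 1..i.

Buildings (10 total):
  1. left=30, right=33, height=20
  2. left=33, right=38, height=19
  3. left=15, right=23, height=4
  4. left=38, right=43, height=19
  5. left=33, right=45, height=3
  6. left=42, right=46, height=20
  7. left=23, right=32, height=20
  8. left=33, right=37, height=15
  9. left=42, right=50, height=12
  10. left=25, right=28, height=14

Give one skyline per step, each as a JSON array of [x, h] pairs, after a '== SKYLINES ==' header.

== SKYLINES ==
[[30,20],[33,0]]
[[30,20],[33,19],[38,0]]
[[15,4],[23,0],[30,20],[33,19],[38,0]]
[[15,4],[23,0],[30,20],[33,19],[43,0]]
[[15,4],[23,0],[30,20],[33,19],[43,3],[45,0]]
[[15,4],[23,0],[30,20],[33,19],[42,20],[46,0]]
[[15,4],[23,20],[33,19],[42,20],[46,0]]
[[15,4],[23,20],[33,19],[42,20],[46,0]]
[[15,4],[23,20],[33,19],[42,20],[46,12],[50,0]]
[[15,4],[23,20],[33,19],[42,20],[46,12],[50,0]]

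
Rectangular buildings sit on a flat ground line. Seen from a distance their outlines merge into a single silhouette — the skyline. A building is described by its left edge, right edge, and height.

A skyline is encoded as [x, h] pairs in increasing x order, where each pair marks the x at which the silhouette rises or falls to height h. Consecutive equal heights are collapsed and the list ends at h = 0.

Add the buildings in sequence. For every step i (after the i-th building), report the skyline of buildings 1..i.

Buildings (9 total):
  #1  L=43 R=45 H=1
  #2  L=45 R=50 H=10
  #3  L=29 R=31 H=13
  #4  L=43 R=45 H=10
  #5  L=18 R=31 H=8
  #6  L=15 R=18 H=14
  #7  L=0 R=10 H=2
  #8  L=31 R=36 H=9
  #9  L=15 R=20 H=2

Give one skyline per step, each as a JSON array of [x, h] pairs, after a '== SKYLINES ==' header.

== SKYLINES ==
[[43,1],[45,0]]
[[43,1],[45,10],[50,0]]
[[29,13],[31,0],[43,1],[45,10],[50,0]]
[[29,13],[31,0],[43,10],[50,0]]
[[18,8],[29,13],[31,0],[43,10],[50,0]]
[[15,14],[18,8],[29,13],[31,0],[43,10],[50,0]]
[[0,2],[10,0],[15,14],[18,8],[29,13],[31,0],[43,10],[50,0]]
[[0,2],[10,0],[15,14],[18,8],[29,13],[31,9],[36,0],[43,10],[50,0]]
[[0,2],[10,0],[15,14],[18,8],[29,13],[31,9],[36,0],[43,10],[50,0]]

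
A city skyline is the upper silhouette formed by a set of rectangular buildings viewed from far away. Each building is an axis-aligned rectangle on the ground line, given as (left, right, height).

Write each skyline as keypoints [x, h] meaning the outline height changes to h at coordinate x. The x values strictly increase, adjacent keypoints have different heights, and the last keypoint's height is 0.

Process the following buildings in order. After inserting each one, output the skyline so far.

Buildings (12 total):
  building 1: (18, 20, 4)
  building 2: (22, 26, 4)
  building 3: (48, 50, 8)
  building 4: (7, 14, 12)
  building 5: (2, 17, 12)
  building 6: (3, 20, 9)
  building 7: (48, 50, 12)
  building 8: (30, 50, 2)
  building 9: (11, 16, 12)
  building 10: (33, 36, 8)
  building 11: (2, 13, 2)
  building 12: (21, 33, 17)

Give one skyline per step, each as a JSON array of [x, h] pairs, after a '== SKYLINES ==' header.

== SKYLINES ==
[[18,4],[20,0]]
[[18,4],[20,0],[22,4],[26,0]]
[[18,4],[20,0],[22,4],[26,0],[48,8],[50,0]]
[[7,12],[14,0],[18,4],[20,0],[22,4],[26,0],[48,8],[50,0]]
[[2,12],[17,0],[18,4],[20,0],[22,4],[26,0],[48,8],[50,0]]
[[2,12],[17,9],[20,0],[22,4],[26,0],[48,8],[50,0]]
[[2,12],[17,9],[20,0],[22,4],[26,0],[48,12],[50,0]]
[[2,12],[17,9],[20,0],[22,4],[26,0],[30,2],[48,12],[50,0]]
[[2,12],[17,9],[20,0],[22,4],[26,0],[30,2],[48,12],[50,0]]
[[2,12],[17,9],[20,0],[22,4],[26,0],[30,2],[33,8],[36,2],[48,12],[50,0]]
[[2,12],[17,9],[20,0],[22,4],[26,0],[30,2],[33,8],[36,2],[48,12],[50,0]]
[[2,12],[17,9],[20,0],[21,17],[33,8],[36,2],[48,12],[50,0]]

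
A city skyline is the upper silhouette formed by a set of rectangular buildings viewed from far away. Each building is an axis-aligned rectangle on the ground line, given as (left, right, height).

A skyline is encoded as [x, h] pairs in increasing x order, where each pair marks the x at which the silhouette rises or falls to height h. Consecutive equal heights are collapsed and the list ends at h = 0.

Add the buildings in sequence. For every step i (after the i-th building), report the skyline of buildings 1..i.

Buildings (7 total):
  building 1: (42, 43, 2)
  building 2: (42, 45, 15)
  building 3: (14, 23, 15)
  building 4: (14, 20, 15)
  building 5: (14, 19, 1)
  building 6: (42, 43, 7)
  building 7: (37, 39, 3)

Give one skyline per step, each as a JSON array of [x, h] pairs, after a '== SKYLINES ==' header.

== SKYLINES ==
[[42,2],[43,0]]
[[42,15],[45,0]]
[[14,15],[23,0],[42,15],[45,0]]
[[14,15],[23,0],[42,15],[45,0]]
[[14,15],[23,0],[42,15],[45,0]]
[[14,15],[23,0],[42,15],[45,0]]
[[14,15],[23,0],[37,3],[39,0],[42,15],[45,0]]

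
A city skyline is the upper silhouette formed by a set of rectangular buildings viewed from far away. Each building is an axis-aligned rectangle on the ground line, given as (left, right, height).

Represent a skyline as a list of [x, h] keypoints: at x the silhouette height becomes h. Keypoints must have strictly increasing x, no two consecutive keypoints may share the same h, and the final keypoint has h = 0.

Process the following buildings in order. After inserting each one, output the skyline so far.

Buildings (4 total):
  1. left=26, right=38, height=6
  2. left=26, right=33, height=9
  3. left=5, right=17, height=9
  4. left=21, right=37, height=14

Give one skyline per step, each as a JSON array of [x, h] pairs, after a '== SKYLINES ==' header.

== SKYLINES ==
[[26,6],[38,0]]
[[26,9],[33,6],[38,0]]
[[5,9],[17,0],[26,9],[33,6],[38,0]]
[[5,9],[17,0],[21,14],[37,6],[38,0]]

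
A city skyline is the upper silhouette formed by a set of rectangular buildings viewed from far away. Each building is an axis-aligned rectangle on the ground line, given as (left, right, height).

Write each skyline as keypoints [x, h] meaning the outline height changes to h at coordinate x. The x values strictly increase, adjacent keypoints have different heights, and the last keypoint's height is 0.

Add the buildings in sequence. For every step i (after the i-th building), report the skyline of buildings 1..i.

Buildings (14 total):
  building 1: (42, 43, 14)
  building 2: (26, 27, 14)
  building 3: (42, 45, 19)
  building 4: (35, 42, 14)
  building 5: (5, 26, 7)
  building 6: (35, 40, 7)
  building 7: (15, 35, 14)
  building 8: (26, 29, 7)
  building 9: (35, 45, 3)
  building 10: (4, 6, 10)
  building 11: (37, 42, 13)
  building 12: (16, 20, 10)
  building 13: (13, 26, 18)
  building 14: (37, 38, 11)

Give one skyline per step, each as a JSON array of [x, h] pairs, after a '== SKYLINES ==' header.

== SKYLINES ==
[[42,14],[43,0]]
[[26,14],[27,0],[42,14],[43,0]]
[[26,14],[27,0],[42,19],[45,0]]
[[26,14],[27,0],[35,14],[42,19],[45,0]]
[[5,7],[26,14],[27,0],[35,14],[42,19],[45,0]]
[[5,7],[26,14],[27,0],[35,14],[42,19],[45,0]]
[[5,7],[15,14],[42,19],[45,0]]
[[5,7],[15,14],[42,19],[45,0]]
[[5,7],[15,14],[42,19],[45,0]]
[[4,10],[6,7],[15,14],[42,19],[45,0]]
[[4,10],[6,7],[15,14],[42,19],[45,0]]
[[4,10],[6,7],[15,14],[42,19],[45,0]]
[[4,10],[6,7],[13,18],[26,14],[42,19],[45,0]]
[[4,10],[6,7],[13,18],[26,14],[42,19],[45,0]]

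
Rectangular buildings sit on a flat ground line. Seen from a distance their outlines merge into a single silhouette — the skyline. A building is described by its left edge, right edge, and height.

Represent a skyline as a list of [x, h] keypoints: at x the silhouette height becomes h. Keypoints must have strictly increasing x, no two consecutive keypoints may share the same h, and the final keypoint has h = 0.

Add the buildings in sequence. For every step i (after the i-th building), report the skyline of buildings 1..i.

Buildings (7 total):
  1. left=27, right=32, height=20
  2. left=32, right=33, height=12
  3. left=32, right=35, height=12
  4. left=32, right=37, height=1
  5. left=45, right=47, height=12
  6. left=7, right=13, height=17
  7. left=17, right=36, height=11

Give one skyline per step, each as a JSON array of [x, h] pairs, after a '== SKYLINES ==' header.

== SKYLINES ==
[[27,20],[32,0]]
[[27,20],[32,12],[33,0]]
[[27,20],[32,12],[35,0]]
[[27,20],[32,12],[35,1],[37,0]]
[[27,20],[32,12],[35,1],[37,0],[45,12],[47,0]]
[[7,17],[13,0],[27,20],[32,12],[35,1],[37,0],[45,12],[47,0]]
[[7,17],[13,0],[17,11],[27,20],[32,12],[35,11],[36,1],[37,0],[45,12],[47,0]]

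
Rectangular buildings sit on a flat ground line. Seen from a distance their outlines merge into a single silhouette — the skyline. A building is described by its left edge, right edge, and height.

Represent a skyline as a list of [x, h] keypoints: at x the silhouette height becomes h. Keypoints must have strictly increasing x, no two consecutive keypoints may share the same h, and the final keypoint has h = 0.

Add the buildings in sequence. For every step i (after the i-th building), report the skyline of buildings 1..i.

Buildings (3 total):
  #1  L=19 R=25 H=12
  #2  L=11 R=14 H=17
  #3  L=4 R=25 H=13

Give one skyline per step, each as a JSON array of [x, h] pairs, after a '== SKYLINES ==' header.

== SKYLINES ==
[[19,12],[25,0]]
[[11,17],[14,0],[19,12],[25,0]]
[[4,13],[11,17],[14,13],[25,0]]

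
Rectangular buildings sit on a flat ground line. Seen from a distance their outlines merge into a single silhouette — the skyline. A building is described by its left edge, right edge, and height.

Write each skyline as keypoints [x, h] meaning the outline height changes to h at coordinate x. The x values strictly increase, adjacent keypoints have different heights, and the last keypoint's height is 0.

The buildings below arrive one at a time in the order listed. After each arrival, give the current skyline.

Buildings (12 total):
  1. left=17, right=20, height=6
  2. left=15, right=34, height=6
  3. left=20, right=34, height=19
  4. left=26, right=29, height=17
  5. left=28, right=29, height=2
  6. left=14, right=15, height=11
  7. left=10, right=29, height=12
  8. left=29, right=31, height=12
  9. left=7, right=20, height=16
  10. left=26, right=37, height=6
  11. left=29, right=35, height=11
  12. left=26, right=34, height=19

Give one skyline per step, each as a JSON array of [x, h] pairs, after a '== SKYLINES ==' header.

== SKYLINES ==
[[17,6],[20,0]]
[[15,6],[34,0]]
[[15,6],[20,19],[34,0]]
[[15,6],[20,19],[34,0]]
[[15,6],[20,19],[34,0]]
[[14,11],[15,6],[20,19],[34,0]]
[[10,12],[20,19],[34,0]]
[[10,12],[20,19],[34,0]]
[[7,16],[20,19],[34,0]]
[[7,16],[20,19],[34,6],[37,0]]
[[7,16],[20,19],[34,11],[35,6],[37,0]]
[[7,16],[20,19],[34,11],[35,6],[37,0]]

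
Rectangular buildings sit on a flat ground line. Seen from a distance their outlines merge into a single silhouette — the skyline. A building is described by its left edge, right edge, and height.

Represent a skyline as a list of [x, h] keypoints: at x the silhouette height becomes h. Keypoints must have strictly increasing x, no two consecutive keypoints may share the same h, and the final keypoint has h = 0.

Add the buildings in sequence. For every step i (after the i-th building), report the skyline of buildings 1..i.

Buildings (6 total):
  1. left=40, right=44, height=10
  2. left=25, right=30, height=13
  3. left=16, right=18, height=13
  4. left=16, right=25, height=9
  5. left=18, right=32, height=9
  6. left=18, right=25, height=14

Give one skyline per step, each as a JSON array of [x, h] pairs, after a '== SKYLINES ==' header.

== SKYLINES ==
[[40,10],[44,0]]
[[25,13],[30,0],[40,10],[44,0]]
[[16,13],[18,0],[25,13],[30,0],[40,10],[44,0]]
[[16,13],[18,9],[25,13],[30,0],[40,10],[44,0]]
[[16,13],[18,9],[25,13],[30,9],[32,0],[40,10],[44,0]]
[[16,13],[18,14],[25,13],[30,9],[32,0],[40,10],[44,0]]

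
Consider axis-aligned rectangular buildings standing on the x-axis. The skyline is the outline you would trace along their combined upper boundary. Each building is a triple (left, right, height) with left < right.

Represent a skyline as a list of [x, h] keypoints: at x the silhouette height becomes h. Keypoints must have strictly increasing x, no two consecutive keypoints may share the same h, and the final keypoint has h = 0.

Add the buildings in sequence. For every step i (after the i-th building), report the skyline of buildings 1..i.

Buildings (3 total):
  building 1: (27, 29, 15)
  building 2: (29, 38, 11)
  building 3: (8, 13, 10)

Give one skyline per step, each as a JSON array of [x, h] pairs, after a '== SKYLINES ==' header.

== SKYLINES ==
[[27,15],[29,0]]
[[27,15],[29,11],[38,0]]
[[8,10],[13,0],[27,15],[29,11],[38,0]]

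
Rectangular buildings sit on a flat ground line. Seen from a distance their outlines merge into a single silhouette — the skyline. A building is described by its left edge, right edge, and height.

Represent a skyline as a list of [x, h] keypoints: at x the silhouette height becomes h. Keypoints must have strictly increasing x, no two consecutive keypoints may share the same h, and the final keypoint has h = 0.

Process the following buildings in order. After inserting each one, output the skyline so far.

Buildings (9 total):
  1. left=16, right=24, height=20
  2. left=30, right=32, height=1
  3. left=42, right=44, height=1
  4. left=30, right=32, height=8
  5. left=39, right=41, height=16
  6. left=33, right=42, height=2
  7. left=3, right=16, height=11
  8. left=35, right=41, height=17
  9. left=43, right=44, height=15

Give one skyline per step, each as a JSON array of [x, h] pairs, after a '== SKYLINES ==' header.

== SKYLINES ==
[[16,20],[24,0]]
[[16,20],[24,0],[30,1],[32,0]]
[[16,20],[24,0],[30,1],[32,0],[42,1],[44,0]]
[[16,20],[24,0],[30,8],[32,0],[42,1],[44,0]]
[[16,20],[24,0],[30,8],[32,0],[39,16],[41,0],[42,1],[44,0]]
[[16,20],[24,0],[30,8],[32,0],[33,2],[39,16],[41,2],[42,1],[44,0]]
[[3,11],[16,20],[24,0],[30,8],[32,0],[33,2],[39,16],[41,2],[42,1],[44,0]]
[[3,11],[16,20],[24,0],[30,8],[32,0],[33,2],[35,17],[41,2],[42,1],[44,0]]
[[3,11],[16,20],[24,0],[30,8],[32,0],[33,2],[35,17],[41,2],[42,1],[43,15],[44,0]]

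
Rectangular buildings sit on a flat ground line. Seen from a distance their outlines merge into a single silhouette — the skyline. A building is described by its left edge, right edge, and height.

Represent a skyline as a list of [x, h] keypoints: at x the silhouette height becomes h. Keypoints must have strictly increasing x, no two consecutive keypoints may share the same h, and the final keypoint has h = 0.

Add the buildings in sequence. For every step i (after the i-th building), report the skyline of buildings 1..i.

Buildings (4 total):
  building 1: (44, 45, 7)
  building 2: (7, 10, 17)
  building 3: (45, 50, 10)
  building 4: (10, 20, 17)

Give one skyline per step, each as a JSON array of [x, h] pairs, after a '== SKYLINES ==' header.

== SKYLINES ==
[[44,7],[45,0]]
[[7,17],[10,0],[44,7],[45,0]]
[[7,17],[10,0],[44,7],[45,10],[50,0]]
[[7,17],[20,0],[44,7],[45,10],[50,0]]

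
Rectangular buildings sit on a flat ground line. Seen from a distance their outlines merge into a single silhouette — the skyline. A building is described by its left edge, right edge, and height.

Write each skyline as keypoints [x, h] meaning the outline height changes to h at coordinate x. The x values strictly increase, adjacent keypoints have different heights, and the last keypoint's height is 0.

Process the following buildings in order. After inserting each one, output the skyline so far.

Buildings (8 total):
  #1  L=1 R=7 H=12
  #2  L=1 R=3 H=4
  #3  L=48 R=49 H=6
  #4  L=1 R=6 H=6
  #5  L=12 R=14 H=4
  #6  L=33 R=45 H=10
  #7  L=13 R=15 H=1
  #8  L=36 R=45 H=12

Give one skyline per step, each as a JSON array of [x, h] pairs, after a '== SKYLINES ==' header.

== SKYLINES ==
[[1,12],[7,0]]
[[1,12],[7,0]]
[[1,12],[7,0],[48,6],[49,0]]
[[1,12],[7,0],[48,6],[49,0]]
[[1,12],[7,0],[12,4],[14,0],[48,6],[49,0]]
[[1,12],[7,0],[12,4],[14,0],[33,10],[45,0],[48,6],[49,0]]
[[1,12],[7,0],[12,4],[14,1],[15,0],[33,10],[45,0],[48,6],[49,0]]
[[1,12],[7,0],[12,4],[14,1],[15,0],[33,10],[36,12],[45,0],[48,6],[49,0]]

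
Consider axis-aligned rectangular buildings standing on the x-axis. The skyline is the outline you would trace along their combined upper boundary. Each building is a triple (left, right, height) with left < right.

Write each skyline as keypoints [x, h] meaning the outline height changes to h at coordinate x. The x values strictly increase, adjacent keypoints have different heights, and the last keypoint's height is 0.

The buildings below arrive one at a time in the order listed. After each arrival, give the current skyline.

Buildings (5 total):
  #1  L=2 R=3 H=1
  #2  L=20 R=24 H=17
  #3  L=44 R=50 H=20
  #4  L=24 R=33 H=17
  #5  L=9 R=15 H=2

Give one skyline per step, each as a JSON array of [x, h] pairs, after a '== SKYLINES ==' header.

== SKYLINES ==
[[2,1],[3,0]]
[[2,1],[3,0],[20,17],[24,0]]
[[2,1],[3,0],[20,17],[24,0],[44,20],[50,0]]
[[2,1],[3,0],[20,17],[33,0],[44,20],[50,0]]
[[2,1],[3,0],[9,2],[15,0],[20,17],[33,0],[44,20],[50,0]]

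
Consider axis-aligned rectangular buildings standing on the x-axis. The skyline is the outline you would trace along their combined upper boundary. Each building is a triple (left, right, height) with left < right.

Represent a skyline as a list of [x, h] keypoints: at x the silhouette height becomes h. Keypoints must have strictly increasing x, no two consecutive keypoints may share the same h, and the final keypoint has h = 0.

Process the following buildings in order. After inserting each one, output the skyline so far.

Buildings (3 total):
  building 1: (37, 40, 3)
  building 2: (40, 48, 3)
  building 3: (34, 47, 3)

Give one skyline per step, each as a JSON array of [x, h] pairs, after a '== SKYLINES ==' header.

== SKYLINES ==
[[37,3],[40,0]]
[[37,3],[48,0]]
[[34,3],[48,0]]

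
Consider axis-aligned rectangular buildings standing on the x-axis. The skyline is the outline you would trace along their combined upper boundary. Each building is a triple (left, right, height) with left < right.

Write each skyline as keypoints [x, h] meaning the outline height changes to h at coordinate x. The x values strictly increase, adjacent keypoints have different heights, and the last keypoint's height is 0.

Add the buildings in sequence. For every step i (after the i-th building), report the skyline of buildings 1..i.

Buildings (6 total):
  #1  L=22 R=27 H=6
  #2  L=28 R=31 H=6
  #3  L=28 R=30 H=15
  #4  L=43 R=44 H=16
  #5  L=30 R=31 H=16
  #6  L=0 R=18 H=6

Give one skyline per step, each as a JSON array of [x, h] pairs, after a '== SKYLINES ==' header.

== SKYLINES ==
[[22,6],[27,0]]
[[22,6],[27,0],[28,6],[31,0]]
[[22,6],[27,0],[28,15],[30,6],[31,0]]
[[22,6],[27,0],[28,15],[30,6],[31,0],[43,16],[44,0]]
[[22,6],[27,0],[28,15],[30,16],[31,0],[43,16],[44,0]]
[[0,6],[18,0],[22,6],[27,0],[28,15],[30,16],[31,0],[43,16],[44,0]]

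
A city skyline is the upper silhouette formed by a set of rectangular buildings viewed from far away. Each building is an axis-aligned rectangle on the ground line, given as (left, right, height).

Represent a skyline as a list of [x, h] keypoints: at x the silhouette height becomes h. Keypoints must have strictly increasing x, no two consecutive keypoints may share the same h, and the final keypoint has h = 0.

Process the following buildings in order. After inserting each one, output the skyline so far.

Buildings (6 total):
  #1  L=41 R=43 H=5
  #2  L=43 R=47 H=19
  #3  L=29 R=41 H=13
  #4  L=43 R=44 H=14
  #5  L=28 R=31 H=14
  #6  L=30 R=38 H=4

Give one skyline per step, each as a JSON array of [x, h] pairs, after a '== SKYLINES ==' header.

== SKYLINES ==
[[41,5],[43,0]]
[[41,5],[43,19],[47,0]]
[[29,13],[41,5],[43,19],[47,0]]
[[29,13],[41,5],[43,19],[47,0]]
[[28,14],[31,13],[41,5],[43,19],[47,0]]
[[28,14],[31,13],[41,5],[43,19],[47,0]]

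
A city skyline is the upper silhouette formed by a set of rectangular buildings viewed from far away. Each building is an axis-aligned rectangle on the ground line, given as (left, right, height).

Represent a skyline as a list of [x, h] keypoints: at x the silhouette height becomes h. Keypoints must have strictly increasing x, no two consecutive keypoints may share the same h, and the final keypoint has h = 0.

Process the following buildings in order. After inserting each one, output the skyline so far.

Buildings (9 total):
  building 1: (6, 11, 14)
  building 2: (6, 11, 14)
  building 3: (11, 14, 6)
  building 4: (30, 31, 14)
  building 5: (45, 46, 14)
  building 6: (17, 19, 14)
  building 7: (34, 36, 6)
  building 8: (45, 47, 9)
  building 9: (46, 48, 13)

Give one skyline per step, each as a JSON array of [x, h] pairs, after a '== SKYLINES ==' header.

== SKYLINES ==
[[6,14],[11,0]]
[[6,14],[11,0]]
[[6,14],[11,6],[14,0]]
[[6,14],[11,6],[14,0],[30,14],[31,0]]
[[6,14],[11,6],[14,0],[30,14],[31,0],[45,14],[46,0]]
[[6,14],[11,6],[14,0],[17,14],[19,0],[30,14],[31,0],[45,14],[46,0]]
[[6,14],[11,6],[14,0],[17,14],[19,0],[30,14],[31,0],[34,6],[36,0],[45,14],[46,0]]
[[6,14],[11,6],[14,0],[17,14],[19,0],[30,14],[31,0],[34,6],[36,0],[45,14],[46,9],[47,0]]
[[6,14],[11,6],[14,0],[17,14],[19,0],[30,14],[31,0],[34,6],[36,0],[45,14],[46,13],[48,0]]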